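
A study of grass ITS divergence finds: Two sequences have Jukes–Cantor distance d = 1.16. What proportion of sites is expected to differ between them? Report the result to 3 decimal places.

p = (3/4)(1 − e^(−4d/3)) = 0.75 × (1 − e^(-1.546667)) = 0.75 × (1 − 0.212957) = 0.590282.

0.590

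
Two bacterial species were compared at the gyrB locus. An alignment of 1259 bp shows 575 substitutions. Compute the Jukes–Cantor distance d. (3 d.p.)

0.704

p = 575/1259 ≈ 0.456712.
d = −(3/4) ln(1 − 4p/3) = −0.75 ln(1 − 0.608949) = −0.75 ln(0.391051)
  = −0.75 × (-0.938917) = 0.704188 substitutions/site.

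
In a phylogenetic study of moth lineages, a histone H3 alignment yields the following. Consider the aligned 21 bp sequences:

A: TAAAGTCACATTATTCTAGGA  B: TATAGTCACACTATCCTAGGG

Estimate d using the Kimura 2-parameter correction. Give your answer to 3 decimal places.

Of 21 sites, 3 differences are transitions and 1 are transversions, so P = 3/21 ≈ 0.142857 and Q = 1/21 ≈ 0.047619.
Under the Kimura two-parameter model, d = −½ ln(1 − 2P − Q) − ¼ ln(1 − 2Q).
1 − 2P − Q = 0.666667, giving −½ ln(0.666667) = 0.202732.
1 − 2Q = 0.904762, giving −¼ ln(0.904762) = 0.025021.
d = 0.202732 + 0.025021 = 0.227753.

0.228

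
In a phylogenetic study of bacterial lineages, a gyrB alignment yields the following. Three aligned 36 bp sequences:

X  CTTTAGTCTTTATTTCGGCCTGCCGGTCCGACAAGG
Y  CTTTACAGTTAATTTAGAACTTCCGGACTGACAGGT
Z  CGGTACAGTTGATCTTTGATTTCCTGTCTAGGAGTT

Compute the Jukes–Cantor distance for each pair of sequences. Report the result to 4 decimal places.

X–Y: 12/36 sites differ → p ≈ 0.333333, d = −0.75 ln(1 − 0.444444) = 0.440839 ≈ 0.4408.
X–Z: 20/36 sites differ → p ≈ 0.555556, d = −0.75 ln(1 − 0.740741) = 1.012446 ≈ 1.0124.
Y–Z: 14/36 sites differ → p ≈ 0.388889, d = −0.75 ln(1 − 0.518519) = 0.548166 ≈ 0.5482.

d(X,Y) = 0.4408, d(X,Z) = 1.0124, d(Y,Z) = 0.5482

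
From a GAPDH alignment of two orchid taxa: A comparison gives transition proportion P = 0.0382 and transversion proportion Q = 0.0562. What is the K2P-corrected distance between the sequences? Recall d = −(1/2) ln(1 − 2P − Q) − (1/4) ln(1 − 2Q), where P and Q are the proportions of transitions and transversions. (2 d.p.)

Under the Kimura two-parameter model, d = −½ ln(1 − 2P − Q) − ¼ ln(1 − 2Q).
1 − 2P − Q = 0.8674, giving −½ ln(0.8674) = 0.071128.
1 − 2Q = 0.8876, giving −¼ ln(0.8876) = 0.029809.
d = 0.071128 + 0.029809 = 0.100937.

0.10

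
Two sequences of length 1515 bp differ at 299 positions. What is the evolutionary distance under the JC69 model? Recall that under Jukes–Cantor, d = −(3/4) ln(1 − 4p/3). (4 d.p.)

p = 299/1515 ≈ 0.19736.
d = −(3/4) ln(1 − 4p/3) = −0.75 ln(1 − 0.263147) = −0.75 ln(0.736853)
  = −0.75 × (-0.305367) = 0.229025 substitutions/site.

0.2290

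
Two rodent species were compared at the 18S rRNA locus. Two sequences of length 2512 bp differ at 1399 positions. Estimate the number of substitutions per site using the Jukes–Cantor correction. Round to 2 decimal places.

1.02

p = 1399/2512 ≈ 0.556927.
d = −(3/4) ln(1 − 4p/3) = −0.75 ln(1 − 0.742569) = −0.75 ln(0.257431)
  = −0.75 × (-1.357004) = 1.017753 substitutions/site.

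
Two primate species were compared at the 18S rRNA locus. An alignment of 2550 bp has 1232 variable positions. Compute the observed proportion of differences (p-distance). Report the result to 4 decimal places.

p = 1232/2550 = 0.483137… ≈ 0.4831 (to 4 d.p.).

0.4831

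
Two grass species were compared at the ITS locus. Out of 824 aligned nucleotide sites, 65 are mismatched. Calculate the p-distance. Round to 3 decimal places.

0.079

p = 65/824 = 0.078883… ≈ 0.079 (to 3 d.p.).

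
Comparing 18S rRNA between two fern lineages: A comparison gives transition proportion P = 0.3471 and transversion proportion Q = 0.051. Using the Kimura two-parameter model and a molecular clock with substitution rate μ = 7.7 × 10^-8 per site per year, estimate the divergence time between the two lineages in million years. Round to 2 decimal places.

Under the Kimura two-parameter model, d = −½ ln(1 − 2P − Q) − ¼ ln(1 − 2Q).
1 − 2P − Q = 0.2548, giving −½ ln(0.2548) = 0.683638.
1 − 2Q = 0.898, giving −¼ ln(0.898) = 0.026896.
d = 0.683638 + 0.026896 = 0.710534.
Under a molecular clock d = 2μt, so t = d/(2μ) = 0.710534 / (2 × 7.7 × 10^-8) = 4.61 million years.

4.61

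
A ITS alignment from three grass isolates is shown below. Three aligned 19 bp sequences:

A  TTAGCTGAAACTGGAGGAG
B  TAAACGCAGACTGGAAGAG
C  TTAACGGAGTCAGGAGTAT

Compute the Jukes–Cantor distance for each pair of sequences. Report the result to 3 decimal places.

A–B: 6/19 sites differ → p ≈ 0.315789, d = −0.75 ln(1 − 0.421052) = 0.409907 ≈ 0.410.
A–C: 7/19 sites differ → p ≈ 0.368421, d = −0.75 ln(1 − 0.491228) = 0.506816 ≈ 0.507.
B–C: 7/19 sites differ → p ≈ 0.368421, d = −0.75 ln(1 − 0.491228) = 0.506816 ≈ 0.507.

d(A,B) = 0.410, d(A,C) = 0.507, d(B,C) = 0.507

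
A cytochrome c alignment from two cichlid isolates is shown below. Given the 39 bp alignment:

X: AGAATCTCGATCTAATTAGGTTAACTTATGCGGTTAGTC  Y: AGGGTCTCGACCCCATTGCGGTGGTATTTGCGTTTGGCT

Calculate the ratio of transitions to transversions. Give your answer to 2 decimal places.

Transitions are A↔G and C↔T; transversions are all other mismatches.
Transitions: 11. Transversions: 6.
R = 11/6 = 1.833333… ≈ 1.83 (to 2 d.p.).

1.83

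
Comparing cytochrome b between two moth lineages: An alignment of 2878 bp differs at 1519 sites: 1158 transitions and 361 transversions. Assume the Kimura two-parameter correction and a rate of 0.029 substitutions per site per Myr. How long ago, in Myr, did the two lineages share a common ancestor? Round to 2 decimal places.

24.19

P = 1158/2878 ≈ 0.402363 and Q = 361/2878 ≈ 0.125434.
Under the Kimura two-parameter model, d = −½ ln(1 − 2P − Q) − ¼ ln(1 − 2Q).
1 − 2P − Q = 0.06984, giving −½ ln(0.06984) = 1.330774.
1 − 2Q = 0.749132, giving −¼ ln(0.749132) = 0.072210.
d = 1.330774 + 0.072210 = 1.402984.
Under a molecular clock d = 2μt, so t = d/(2μ) = 1.402984 / (2 × 0.029) = 24.19 Myr.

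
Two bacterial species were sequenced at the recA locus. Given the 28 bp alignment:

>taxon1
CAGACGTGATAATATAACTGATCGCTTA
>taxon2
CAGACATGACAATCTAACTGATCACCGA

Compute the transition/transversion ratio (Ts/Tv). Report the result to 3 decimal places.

Transitions are A↔G and C↔T; transversions are all other mismatches.
Transitions: 4. Transversions: 2.
R = 4/2 = 2.000.

2.000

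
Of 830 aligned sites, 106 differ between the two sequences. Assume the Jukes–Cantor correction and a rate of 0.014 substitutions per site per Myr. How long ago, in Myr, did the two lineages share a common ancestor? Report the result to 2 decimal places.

5.00

p = 106/830 ≈ 0.127711.
d = −(3/4) ln(1 − 4p/3) = −0.75 ln(1 − 0.170281) = −0.75 ln(0.829719)
  = −0.75 × (-0.186668) = 0.140001 substitutions/site.
Under a molecular clock d = 2μt, so t = d/(2μ) = 0.140001 / (2 × 0.014) = 5.00 Myr.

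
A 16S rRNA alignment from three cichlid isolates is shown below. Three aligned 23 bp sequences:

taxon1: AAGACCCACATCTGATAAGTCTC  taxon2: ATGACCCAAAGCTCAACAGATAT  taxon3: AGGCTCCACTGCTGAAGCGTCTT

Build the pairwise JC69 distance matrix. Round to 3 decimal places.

taxon1–taxon2: 10/23 sites differ → p ≈ 0.434783, d = −0.75 ln(1 − 0.579711) = 0.650110 ≈ 0.650.
taxon1–taxon3: 9/23 sites differ → p ≈ 0.391304, d = −0.75 ln(1 − 0.521739) = 0.553199 ≈ 0.553.
taxon2–taxon3: 11/23 sites differ → p ≈ 0.478261, d = −0.75 ln(1 − 0.637681) = 0.761423 ≈ 0.761.

d(taxon1,taxon2) = 0.650, d(taxon1,taxon3) = 0.553, d(taxon2,taxon3) = 0.761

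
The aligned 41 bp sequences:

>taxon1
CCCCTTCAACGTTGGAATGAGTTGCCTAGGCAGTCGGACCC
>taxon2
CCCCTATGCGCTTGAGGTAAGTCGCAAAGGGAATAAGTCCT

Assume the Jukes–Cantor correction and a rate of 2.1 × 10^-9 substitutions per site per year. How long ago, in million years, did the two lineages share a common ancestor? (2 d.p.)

171.79

The sequences differ at 19 of 41 sites, so p = 19/41 ≈ 0.463415.
d = −(3/4) ln(1 − 4p/3) = −0.75 ln(1 − 0.617887) = −0.75 ln(0.382113)
  = −0.75 × (-0.962039) = 0.721529 substitutions/site.
Under a molecular clock d = 2μt, so t = d/(2μ) = 0.721529 / (2 × 2.1 × 10^-9) = 171.79 million years.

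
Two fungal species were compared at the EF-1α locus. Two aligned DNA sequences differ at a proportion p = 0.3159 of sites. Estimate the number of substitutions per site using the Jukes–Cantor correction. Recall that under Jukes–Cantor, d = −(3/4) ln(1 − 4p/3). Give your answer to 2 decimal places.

0.41

d = −(3/4) ln(1 − 4p/3) = −0.75 ln(1 − 0.4212) = −0.75 ln(0.5788)
  = −0.75 × (-0.546798) = 0.410099 substitutions/site.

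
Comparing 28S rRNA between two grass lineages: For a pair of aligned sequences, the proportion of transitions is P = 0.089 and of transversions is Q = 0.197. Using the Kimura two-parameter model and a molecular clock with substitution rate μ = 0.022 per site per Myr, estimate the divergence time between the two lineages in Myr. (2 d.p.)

8.19

Under the Kimura two-parameter model, d = −½ ln(1 − 2P − Q) − ¼ ln(1 − 2Q).
1 − 2P − Q = 0.625, giving −½ ln(0.625) = 0.235002.
1 − 2Q = 0.606, giving −¼ ln(0.606) = 0.125219.
d = 0.235002 + 0.125219 = 0.360221.
Under a molecular clock d = 2μt, so t = d/(2μ) = 0.360221 / (2 × 0.022) = 8.19 Myr.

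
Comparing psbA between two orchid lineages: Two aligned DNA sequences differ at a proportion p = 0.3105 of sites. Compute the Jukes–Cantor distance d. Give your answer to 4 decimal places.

0.4008

d = −(3/4) ln(1 − 4p/3) = −0.75 ln(1 − 0.414) = −0.75 ln(0.586)
  = −0.75 × (-0.534435) = 0.400826 substitutions/site.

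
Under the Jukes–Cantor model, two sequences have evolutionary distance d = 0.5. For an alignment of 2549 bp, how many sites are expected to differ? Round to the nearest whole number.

Invert JC69: p = (3/4)(1 − e^(−4d/3)) = 0.75 × (1 − e^(-0.666667)) = 0.75 × (1 − 0.513417) = 0.364937.
Expected differing sites = pL ≈ 0.364937 × 2549 = 930.224413 ≈ 930.

930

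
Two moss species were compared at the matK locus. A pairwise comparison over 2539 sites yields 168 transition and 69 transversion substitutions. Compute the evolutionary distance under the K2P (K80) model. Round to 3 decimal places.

0.101

P = 168/2539 ≈ 0.066168 and Q = 69/2539 ≈ 0.027176.
Under the Kimura two-parameter model, d = −½ ln(1 − 2P − Q) − ¼ ln(1 − 2Q).
1 − 2P − Q = 0.840488, giving −½ ln(0.840488) = 0.086886.
1 − 2Q = 0.945648, giving −¼ ln(0.945648) = 0.013971.
d = 0.086886 + 0.013971 = 0.100857.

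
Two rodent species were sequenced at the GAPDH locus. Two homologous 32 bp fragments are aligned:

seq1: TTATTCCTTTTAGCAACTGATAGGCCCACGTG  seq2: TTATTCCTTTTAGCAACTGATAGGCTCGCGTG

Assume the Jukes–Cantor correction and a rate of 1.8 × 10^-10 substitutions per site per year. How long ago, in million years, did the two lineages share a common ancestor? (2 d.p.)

The sequences differ at 2 of 32 sites (26, 28), so p = 2/32 = 0.0625.
d = −(3/4) ln(1 − 4p/3) = −0.75 ln(1 − 0.083333) = −0.75 ln(0.916667)
  = −0.75 × (-0.087011) = 0.065258 substitutions/site.
Under a molecular clock d = 2μt, so t = d/(2μ) = 0.065258 / (2 × 1.8 × 10^-10) = 181.27 million years.

181.27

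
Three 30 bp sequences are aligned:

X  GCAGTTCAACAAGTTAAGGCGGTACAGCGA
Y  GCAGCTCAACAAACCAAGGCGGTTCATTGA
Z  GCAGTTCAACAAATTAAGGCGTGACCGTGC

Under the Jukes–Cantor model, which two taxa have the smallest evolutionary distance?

X and Z

X–Y: 7/30 differ, p = 0.233, d = 0.280.
X–Z: 6/30 differ, p = 0.200, d = 0.233.
Y–Z: 9/30 differ, p = 0.300, d = 0.383.
The smallest distance is between X and Z.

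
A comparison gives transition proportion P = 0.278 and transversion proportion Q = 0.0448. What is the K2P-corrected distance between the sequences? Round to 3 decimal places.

Under the Kimura two-parameter model, d = −½ ln(1 − 2P − Q) − ¼ ln(1 − 2Q).
1 − 2P − Q = 0.3992, giving −½ ln(0.3992) = 0.459146.
1 − 2Q = 0.9104, giving −¼ ln(0.9104) = 0.023468.
d = 0.459146 + 0.023468 = 0.482614.

0.483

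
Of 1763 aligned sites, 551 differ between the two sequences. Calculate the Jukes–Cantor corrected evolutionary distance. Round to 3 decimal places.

p = 551/1763 ≈ 0.312535.
d = −(3/4) ln(1 − 4p/3) = −0.75 ln(1 − 0.416713) = −0.75 ln(0.583287)
  = −0.75 × (-0.539076) = 0.404307 substitutions/site.

0.404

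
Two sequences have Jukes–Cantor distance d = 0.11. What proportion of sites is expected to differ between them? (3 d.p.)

p = (3/4)(1 − e^(−4d/3)) = 0.75 × (1 − e^(-0.146667)) = 0.75 × (1 − 0.863582) = 0.102314.

0.102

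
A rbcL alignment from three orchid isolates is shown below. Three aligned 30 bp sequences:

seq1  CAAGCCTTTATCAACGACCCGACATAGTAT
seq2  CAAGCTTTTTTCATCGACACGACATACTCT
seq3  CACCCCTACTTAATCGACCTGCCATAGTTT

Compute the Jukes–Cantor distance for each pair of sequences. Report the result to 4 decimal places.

seq1–seq2: 6/30 sites differ → p = 0.2, d = −0.75 ln(1 − 0.266667) = 0.232617 ≈ 0.2326.
seq1–seq3: 10/30 sites differ → p ≈ 0.333333, d = −0.75 ln(1 − 0.444444) = 0.440839 ≈ 0.4408.
seq2–seq3: 11/30 sites differ → p ≈ 0.366667, d = −0.75 ln(1 − 0.488889) = 0.503376 ≈ 0.5034.

d(seq1,seq2) = 0.2326, d(seq1,seq3) = 0.4408, d(seq2,seq3) = 0.5034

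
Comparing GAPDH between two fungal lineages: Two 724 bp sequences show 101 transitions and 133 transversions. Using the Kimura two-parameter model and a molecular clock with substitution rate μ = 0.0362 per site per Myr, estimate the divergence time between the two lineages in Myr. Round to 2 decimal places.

P = 101/724 ≈ 0.139503 and Q = 133/724 ≈ 0.183702.
Under the Kimura two-parameter model, d = −½ ln(1 − 2P − Q) − ¼ ln(1 − 2Q).
1 − 2P − Q = 0.537292, giving −½ ln(0.537292) = 0.310607.
1 − 2Q = 0.632596, giving −¼ ln(0.632596) = 0.114481.
d = 0.310607 + 0.114481 = 0.425088.
Under a molecular clock d = 2μt, so t = d/(2μ) = 0.425088 / (2 × 0.0362) = 5.87 Myr.

5.87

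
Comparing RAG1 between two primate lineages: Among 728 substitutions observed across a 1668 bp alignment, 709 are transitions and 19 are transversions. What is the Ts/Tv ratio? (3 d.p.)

37.316

R = 709/19 = 37.315789… ≈ 37.316 (to 3 d.p.).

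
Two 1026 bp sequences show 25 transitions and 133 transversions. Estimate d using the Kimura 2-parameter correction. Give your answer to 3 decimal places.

P = 25/1026 ≈ 0.024366 and Q = 133/1026 ≈ 0.12963.
Under the Kimura two-parameter model, d = −½ ln(1 − 2P − Q) − ¼ ln(1 − 2Q).
1 − 2P − Q = 0.821638, giving −½ ln(0.821638) = 0.098228.
1 − 2Q = 0.74074, giving −¼ ln(0.74074) = 0.075026.
d = 0.098228 + 0.075026 = 0.173254.

0.173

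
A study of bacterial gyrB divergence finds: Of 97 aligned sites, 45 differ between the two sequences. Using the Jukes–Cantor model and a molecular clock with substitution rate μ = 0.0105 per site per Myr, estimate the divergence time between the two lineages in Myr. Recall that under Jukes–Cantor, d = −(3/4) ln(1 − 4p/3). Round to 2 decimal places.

34.42

p = 45/97 ≈ 0.463918.
d = −(3/4) ln(1 − 4p/3) = −0.75 ln(1 − 0.618557) = −0.75 ln(0.381443)
  = −0.75 × (-0.963794) = 0.722846 substitutions/site.
Under a molecular clock d = 2μt, so t = d/(2μ) = 0.722846 / (2 × 0.0105) = 34.42 Myr.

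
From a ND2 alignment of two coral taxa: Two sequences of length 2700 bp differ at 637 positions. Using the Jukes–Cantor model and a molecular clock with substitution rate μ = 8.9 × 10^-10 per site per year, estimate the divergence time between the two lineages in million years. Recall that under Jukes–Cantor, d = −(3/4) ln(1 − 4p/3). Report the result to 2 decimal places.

159.15

p = 637/2700 ≈ 0.235926.
d = −(3/4) ln(1 − 4p/3) = −0.75 ln(1 − 0.314568) = −0.75 ln(0.685432)
  = −0.75 × (-0.377706) = 0.283280 substitutions/site.
Under a molecular clock d = 2μt, so t = d/(2μ) = 0.283280 / (2 × 8.9 × 10^-10) = 159.15 million years.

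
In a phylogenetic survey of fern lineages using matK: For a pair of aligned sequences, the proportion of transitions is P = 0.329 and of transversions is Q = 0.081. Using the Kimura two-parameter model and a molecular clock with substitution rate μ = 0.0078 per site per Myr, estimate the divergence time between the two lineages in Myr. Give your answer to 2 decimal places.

45.88

Under the Kimura two-parameter model, d = −½ ln(1 − 2P − Q) − ¼ ln(1 − 2Q).
1 − 2P − Q = 0.261, giving −½ ln(0.261) = 0.671617.
1 − 2Q = 0.838, giving −¼ ln(0.838) = 0.044184.
d = 0.671617 + 0.044184 = 0.715801.
Under a molecular clock d = 2μt, so t = d/(2μ) = 0.715801 / (2 × 0.0078) = 45.88 Myr.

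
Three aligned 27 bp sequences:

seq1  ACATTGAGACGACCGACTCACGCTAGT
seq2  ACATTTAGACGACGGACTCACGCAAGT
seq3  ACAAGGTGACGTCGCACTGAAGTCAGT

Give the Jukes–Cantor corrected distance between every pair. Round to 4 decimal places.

d(seq1,seq2) = 0.1203, d(seq1,seq3) = 0.5107, d(seq2,seq3) = 0.5107

seq1–seq2: 3/27 sites differ → p ≈ 0.111111, d = −0.75 ln(1 − 0.148148) = 0.120257 ≈ 0.1203.
seq1–seq3: 10/27 sites differ → p ≈ 0.37037, d = −0.75 ln(1 − 0.493827) = 0.510658 ≈ 0.5107.
seq2–seq3: 10/27 sites differ → p ≈ 0.37037, d = −0.75 ln(1 − 0.493827) = 0.510658 ≈ 0.5107.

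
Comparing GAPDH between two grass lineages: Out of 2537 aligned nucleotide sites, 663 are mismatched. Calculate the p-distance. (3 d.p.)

p = 663/2537 = 0.261332… ≈ 0.261 (to 3 d.p.).

0.261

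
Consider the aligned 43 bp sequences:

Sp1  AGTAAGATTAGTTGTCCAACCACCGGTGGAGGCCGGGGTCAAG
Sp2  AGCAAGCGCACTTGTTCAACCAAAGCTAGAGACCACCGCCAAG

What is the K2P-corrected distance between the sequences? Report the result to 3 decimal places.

Of 43 sites, 7 differences are transitions and 8 are transversions, so P = 7/43 ≈ 0.162791 and Q = 8/43 ≈ 0.186047.
Under the Kimura two-parameter model, d = −½ ln(1 − 2P − Q) − ¼ ln(1 − 2Q).
1 − 2P − Q = 0.488371, giving −½ ln(0.488371) = 0.358340.
1 − 2Q = 0.627906, giving −¼ ln(0.627906) = 0.116341.
d = 0.358340 + 0.116341 = 0.474681.

0.475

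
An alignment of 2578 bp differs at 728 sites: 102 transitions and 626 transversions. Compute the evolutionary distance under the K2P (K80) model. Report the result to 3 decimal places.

P = 102/2578 ≈ 0.039566 and Q = 626/2578 ≈ 0.242824.
Under the Kimura two-parameter model, d = −½ ln(1 − 2P − Q) − ¼ ln(1 − 2Q).
1 − 2P − Q = 0.678044, giving −½ ln(0.678044) = 0.194272.
1 − 2Q = 0.514352, giving −¼ ln(0.514352) = 0.166212.
d = 0.194272 + 0.166212 = 0.360484.

0.360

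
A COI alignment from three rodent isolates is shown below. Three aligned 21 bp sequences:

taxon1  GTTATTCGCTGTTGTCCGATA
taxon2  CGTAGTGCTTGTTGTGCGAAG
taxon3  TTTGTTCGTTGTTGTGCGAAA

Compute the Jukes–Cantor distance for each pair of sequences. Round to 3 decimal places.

d(taxon1,taxon2) = 0.635, d(taxon1,taxon3) = 0.286, d(taxon2,taxon3) = 0.441

taxon1–taxon2: 9/21 sites differ → p ≈ 0.428571, d = −0.75 ln(1 − 0.571428) = 0.635472 ≈ 0.635.
taxon1–taxon3: 5/21 sites differ → p ≈ 0.238095, d = −0.75 ln(1 − 0.31746) = 0.286451 ≈ 0.286.
taxon2–taxon3: 7/21 sites differ → p ≈ 0.333333, d = −0.75 ln(1 − 0.444444) = 0.440839 ≈ 0.441.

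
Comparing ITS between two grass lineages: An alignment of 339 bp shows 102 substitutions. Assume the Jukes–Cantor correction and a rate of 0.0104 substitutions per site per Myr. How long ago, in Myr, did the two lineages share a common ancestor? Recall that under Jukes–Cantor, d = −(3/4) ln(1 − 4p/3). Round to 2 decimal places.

18.49

p = 102/339 ≈ 0.300885.
d = −(3/4) ln(1 − 4p/3) = −0.75 ln(1 − 0.40118) = −0.75 ln(0.59882)
  = −0.75 × (-0.512794) = 0.384596 substitutions/site.
Under a molecular clock d = 2μt, so t = d/(2μ) = 0.384596 / (2 × 0.0104) = 18.49 Myr.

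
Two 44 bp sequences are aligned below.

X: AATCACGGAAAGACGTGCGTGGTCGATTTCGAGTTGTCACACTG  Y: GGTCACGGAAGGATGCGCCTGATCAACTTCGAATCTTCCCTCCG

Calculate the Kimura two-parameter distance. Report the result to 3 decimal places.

0.497

Of 44 sites, 11 differences are transitions and 4 are transversions, so P = 11/44 = 0.25 and Q = 4/44 ≈ 0.090909.
Under the Kimura two-parameter model, d = −½ ln(1 − 2P − Q) − ¼ ln(1 − 2Q).
1 − 2P − Q = 0.409091, giving −½ ln(0.409091) = 0.446909.
1 − 2Q = 0.818182, giving −¼ ln(0.818182) = 0.050168.
d = 0.446909 + 0.050168 = 0.497077.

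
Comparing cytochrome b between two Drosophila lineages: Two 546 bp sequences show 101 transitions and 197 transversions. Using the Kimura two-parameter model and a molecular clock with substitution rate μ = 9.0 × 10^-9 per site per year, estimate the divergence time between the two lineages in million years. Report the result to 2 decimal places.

54.21

P = 101/546 ≈ 0.184982 and Q = 197/546 ≈ 0.360806.
Under the Kimura two-parameter model, d = −½ ln(1 − 2P − Q) − ¼ ln(1 − 2Q).
1 − 2P − Q = 0.26923, giving −½ ln(0.26923) = 0.656095.
1 − 2Q = 0.278388, giving −¼ ln(0.278388) = 0.319685.
d = 0.656095 + 0.319685 = 0.975780.
Under a molecular clock d = 2μt, so t = d/(2μ) = 0.975780 / (2 × 9.0 × 10^-9) = 54.21 million years.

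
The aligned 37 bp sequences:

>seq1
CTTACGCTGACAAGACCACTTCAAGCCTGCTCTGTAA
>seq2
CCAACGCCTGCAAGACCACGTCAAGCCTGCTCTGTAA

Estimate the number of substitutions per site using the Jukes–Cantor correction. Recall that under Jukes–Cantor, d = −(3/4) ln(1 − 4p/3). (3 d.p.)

The sequences differ at 6 of 37 sites (2, 3, 8, 9, 10, 20), so p = 6/37 ≈ 0.162162.
d = −(3/4) ln(1 − 4p/3) = −0.75 ln(1 − 0.216216) = −0.75 ln(0.783784)
  = −0.75 × (-0.243622) = 0.182717 substitutions/site.

0.183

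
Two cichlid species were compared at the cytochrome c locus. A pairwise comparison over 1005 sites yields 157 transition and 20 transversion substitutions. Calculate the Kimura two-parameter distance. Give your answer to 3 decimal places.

0.212

P = 157/1005 ≈ 0.156219 and Q = 20/1005 ≈ 0.0199.
Under the Kimura two-parameter model, d = −½ ln(1 − 2P − Q) − ¼ ln(1 − 2Q).
1 − 2P − Q = 0.667662, giving −½ ln(0.667662) = 0.201987.
1 − 2Q = 0.9602, giving −¼ ln(0.9602) = 0.010153.
d = 0.201987 + 0.010153 = 0.212140.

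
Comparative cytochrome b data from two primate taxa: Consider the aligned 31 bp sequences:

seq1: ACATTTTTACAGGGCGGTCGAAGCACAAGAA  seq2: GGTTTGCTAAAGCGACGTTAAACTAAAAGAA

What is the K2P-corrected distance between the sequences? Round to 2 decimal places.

Of 31 sites, 5 differences are transitions and 9 are transversions, so P = 5/31 ≈ 0.16129 and Q = 9/31 ≈ 0.290323.
Under the Kimura two-parameter model, d = −½ ln(1 − 2P − Q) − ¼ ln(1 − 2Q).
1 − 2P − Q = 0.387097, giving −½ ln(0.387097) = 0.474540.
1 − 2Q = 0.419354, giving −¼ ln(0.419354) = 0.217260.
d = 0.474540 + 0.217260 = 0.691800.

0.69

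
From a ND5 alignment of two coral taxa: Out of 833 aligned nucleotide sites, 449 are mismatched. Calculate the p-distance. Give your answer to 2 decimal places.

p = 449/833 = 0.539015… ≈ 0.54 (to 2 d.p.).

0.54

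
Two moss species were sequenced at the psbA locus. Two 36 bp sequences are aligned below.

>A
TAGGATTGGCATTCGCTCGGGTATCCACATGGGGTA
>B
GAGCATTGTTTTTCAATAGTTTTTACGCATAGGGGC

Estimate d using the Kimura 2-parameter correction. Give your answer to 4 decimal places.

0.6801

Of 36 sites, 4 differences are transitions and 12 are transversions, so P = 4/36 ≈ 0.111111 and Q = 12/36 ≈ 0.333333.
Under the Kimura two-parameter model, d = −½ ln(1 − 2P − Q) − ¼ ln(1 − 2Q).
1 − 2P − Q = 0.444445, giving −½ ln(0.444445) = 0.405464.
1 − 2Q = 0.333334, giving −¼ ln(0.333334) = 0.274653.
d = 0.405464 + 0.274653 = 0.680117.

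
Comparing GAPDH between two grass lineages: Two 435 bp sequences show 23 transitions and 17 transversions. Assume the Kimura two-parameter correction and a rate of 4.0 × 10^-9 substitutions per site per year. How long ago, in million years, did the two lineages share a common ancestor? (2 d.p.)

12.32

P = 23/435 ≈ 0.052874 and Q = 17/435 ≈ 0.03908.
Under the Kimura two-parameter model, d = −½ ln(1 − 2P − Q) − ¼ ln(1 − 2Q).
1 − 2P − Q = 0.855172, giving −½ ln(0.855172) = 0.078226.
1 − 2Q = 0.92184, giving −¼ ln(0.92184) = 0.020346.
d = 0.078226 + 0.020346 = 0.098572.
Under a molecular clock d = 2μt, so t = d/(2μ) = 0.098572 / (2 × 4.0 × 10^-9) = 12.32 million years.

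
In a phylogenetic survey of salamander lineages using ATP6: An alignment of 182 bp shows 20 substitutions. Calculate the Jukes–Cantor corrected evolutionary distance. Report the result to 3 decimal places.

0.119

p = 20/182 ≈ 0.10989.
d = −(3/4) ln(1 − 4p/3) = −0.75 ln(1 − 0.14652) = −0.75 ln(0.85348)
  = −0.75 × (-0.158433) = 0.118825 substitutions/site.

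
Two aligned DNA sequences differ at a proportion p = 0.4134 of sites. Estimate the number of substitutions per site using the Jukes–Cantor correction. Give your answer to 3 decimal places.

0.601

d = −(3/4) ln(1 − 4p/3) = −0.75 ln(1 − 0.5512) = −0.75 ln(0.4488)
  = −0.75 × (-0.801178) = 0.600884 substitutions/site.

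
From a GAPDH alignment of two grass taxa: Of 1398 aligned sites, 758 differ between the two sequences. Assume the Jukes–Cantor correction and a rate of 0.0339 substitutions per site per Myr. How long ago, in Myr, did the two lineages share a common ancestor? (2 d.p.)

p = 758/1398 ≈ 0.542203.
d = −(3/4) ln(1 − 4p/3) = −0.75 ln(1 − 0.722937) = −0.75 ln(0.277063)
  = −0.75 × (-1.283510) = 0.962633 substitutions/site.
Under a molecular clock d = 2μt, so t = d/(2μ) = 0.962633 / (2 × 0.0339) = 14.20 Myr.

14.20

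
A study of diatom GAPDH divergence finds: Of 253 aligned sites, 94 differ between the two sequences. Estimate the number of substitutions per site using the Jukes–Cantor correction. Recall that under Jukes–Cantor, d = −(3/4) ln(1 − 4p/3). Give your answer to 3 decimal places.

p = 94/253 ≈ 0.371542.
d = −(3/4) ln(1 − 4p/3) = −0.75 ln(1 − 0.495389) = −0.75 ln(0.504611)
  = −0.75 × (-0.683967) = 0.512975 substitutions/site.

0.513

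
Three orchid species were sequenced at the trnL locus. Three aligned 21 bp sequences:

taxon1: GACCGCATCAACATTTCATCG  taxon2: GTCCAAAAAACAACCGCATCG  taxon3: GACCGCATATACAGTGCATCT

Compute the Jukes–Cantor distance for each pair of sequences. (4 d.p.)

d(taxon1,taxon2) = 0.7557, d(taxon1,taxon3) = 0.2865, d(taxon2,taxon3) = 0.7557

taxon1–taxon2: 10/21 sites differ → p ≈ 0.47619, d = −0.75 ln(1 − 0.63492) = 0.755729 ≈ 0.7557.
taxon1–taxon3: 5/21 sites differ → p ≈ 0.238095, d = −0.75 ln(1 − 0.31746) = 0.286451 ≈ 0.2865.
taxon2–taxon3: 10/21 sites differ → p ≈ 0.47619, d = −0.75 ln(1 − 0.63492) = 0.755729 ≈ 0.7557.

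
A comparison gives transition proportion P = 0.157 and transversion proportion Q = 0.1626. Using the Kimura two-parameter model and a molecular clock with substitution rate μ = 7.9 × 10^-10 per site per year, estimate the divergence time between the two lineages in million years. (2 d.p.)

267.11

Under the Kimura two-parameter model, d = −½ ln(1 − 2P − Q) − ¼ ln(1 − 2Q).
1 − 2P − Q = 0.5234, giving −½ ln(0.5234) = 0.323705.
1 − 2Q = 0.6748, giving −¼ ln(0.6748) = 0.098335.
d = 0.323705 + 0.098335 = 0.422040.
Under a molecular clock d = 2μt, so t = d/(2μ) = 0.422040 / (2 × 7.9 × 10^-10) = 267.11 million years.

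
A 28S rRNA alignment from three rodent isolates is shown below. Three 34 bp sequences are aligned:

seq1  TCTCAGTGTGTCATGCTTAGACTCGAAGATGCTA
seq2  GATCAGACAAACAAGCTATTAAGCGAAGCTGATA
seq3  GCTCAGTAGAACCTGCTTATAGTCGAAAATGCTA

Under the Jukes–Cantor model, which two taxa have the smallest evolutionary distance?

seq1 and seq3

seq1–seq2: 15/34 differ, p = 0.441, d = 0.665.
seq1–seq3: 9/34 differ, p = 0.265, d = 0.326.
seq2–seq3: 13/34 differ, p = 0.382, d = 0.535.
The smallest distance is between seq1 and seq3.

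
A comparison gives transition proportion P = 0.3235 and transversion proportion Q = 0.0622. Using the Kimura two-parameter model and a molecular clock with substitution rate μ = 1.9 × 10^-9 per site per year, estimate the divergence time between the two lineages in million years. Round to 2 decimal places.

Under the Kimura two-parameter model, d = −½ ln(1 − 2P − Q) − ¼ ln(1 − 2Q).
1 − 2P − Q = 0.2908, giving −½ ln(0.2908) = 0.617560.
1 − 2Q = 0.8756, giving −¼ ln(0.8756) = 0.033211.
d = 0.617560 + 0.033211 = 0.650771.
Under a molecular clock d = 2μt, so t = d/(2μ) = 0.650771 / (2 × 1.9 × 10^-9) = 171.26 million years.

171.26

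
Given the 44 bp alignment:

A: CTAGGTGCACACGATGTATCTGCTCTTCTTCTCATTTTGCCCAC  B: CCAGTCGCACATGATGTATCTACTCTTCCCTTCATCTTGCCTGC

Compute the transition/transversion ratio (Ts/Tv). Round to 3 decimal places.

Transitions are A↔G and C↔T; transversions are all other mismatches.
Transitions: 10. Transversions: 1.
R = 10/1 = 10.000.

10.000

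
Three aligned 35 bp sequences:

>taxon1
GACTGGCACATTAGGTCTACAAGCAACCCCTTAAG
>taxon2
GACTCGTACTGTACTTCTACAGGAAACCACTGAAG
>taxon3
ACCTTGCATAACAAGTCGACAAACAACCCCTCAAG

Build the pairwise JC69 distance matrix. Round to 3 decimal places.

d(taxon1,taxon2) = 0.360, d(taxon1,taxon3) = 0.360, d(taxon2,taxon3) = 0.705

taxon1–taxon2: 10/35 sites differ → p ≈ 0.285714, d = −0.75 ln(1 − 0.380952) = 0.359679 ≈ 0.360.
taxon1–taxon3: 10/35 sites differ → p ≈ 0.285714, d = −0.75 ln(1 − 0.380952) = 0.359679 ≈ 0.360.
taxon2–taxon3: 16/35 sites differ → p ≈ 0.457143, d = −0.75 ln(1 − 0.609524) = 0.705292 ≈ 0.705.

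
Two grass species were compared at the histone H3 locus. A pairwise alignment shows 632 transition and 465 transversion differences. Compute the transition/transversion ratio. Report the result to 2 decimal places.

1.36

R = 632/465 = 1.359139… ≈ 1.36 (to 2 d.p.).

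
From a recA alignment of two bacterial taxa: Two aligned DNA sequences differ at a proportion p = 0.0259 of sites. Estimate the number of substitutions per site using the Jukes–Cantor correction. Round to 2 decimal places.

d = −(3/4) ln(1 − 4p/3) = −0.75 ln(1 − 0.034533) = −0.75 ln(0.965467)
  = −0.75 × (-0.035143) = 0.026357 substitutions/site.

0.03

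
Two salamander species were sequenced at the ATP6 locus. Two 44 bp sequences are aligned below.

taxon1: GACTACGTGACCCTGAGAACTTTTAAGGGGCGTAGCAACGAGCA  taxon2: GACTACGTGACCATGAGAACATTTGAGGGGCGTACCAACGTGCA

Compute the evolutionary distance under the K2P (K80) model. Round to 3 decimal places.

Of 44 sites, 1 differences are transitions and 4 are transversions, so P = 1/44 ≈ 0.022727 and Q = 4/44 ≈ 0.090909.
Under the Kimura two-parameter model, d = −½ ln(1 − 2P − Q) − ¼ ln(1 − 2Q).
1 − 2P − Q = 0.863637, giving −½ ln(0.863637) = 0.073301.
1 − 2Q = 0.818182, giving −¼ ln(0.818182) = 0.050168.
d = 0.073301 + 0.050168 = 0.123469.

0.123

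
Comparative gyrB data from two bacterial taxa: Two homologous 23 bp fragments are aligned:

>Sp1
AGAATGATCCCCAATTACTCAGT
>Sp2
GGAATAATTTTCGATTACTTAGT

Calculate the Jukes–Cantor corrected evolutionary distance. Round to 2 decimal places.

The sequences differ at 7 of 23 sites (1, 6, 9, 10, 11, 13, 20), so p = 7/23 ≈ 0.304348.
d = −(3/4) ln(1 − 4p/3) = −0.75 ln(1 − 0.405797) = −0.75 ln(0.594203)
  = −0.75 × (-0.520534) = 0.390401 substitutions/site.

0.39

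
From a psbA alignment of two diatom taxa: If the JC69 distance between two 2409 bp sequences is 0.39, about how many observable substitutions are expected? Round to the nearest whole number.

Invert JC69: p = (3/4)(1 − e^(−4d/3)) = 0.75 × (1 − e^(-0.52)) = 0.75 × (1 − 0.594521) = 0.304109.
Expected differing sites = pL ≈ 0.304109 × 2409 = 732.598581 ≈ 733.

733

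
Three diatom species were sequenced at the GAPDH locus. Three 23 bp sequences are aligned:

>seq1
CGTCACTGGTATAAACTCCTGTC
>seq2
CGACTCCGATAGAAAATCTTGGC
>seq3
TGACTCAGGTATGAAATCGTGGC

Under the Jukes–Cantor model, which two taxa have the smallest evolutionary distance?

seq1–seq2: 8/23 differ, p = 0.348, d = 0.467.
seq1–seq3: 8/23 differ, p = 0.348, d = 0.467.
seq2–seq3: 6/23 differ, p = 0.261, d = 0.321.
The smallest distance is between seq2 and seq3.

seq2 and seq3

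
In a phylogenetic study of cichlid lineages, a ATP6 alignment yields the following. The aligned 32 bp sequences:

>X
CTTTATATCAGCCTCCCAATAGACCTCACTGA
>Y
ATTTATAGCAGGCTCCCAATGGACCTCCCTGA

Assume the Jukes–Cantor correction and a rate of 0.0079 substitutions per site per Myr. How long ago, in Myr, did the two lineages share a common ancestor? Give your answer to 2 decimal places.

11.09

The sequences differ at 5 of 32 sites (1, 8, 12, 21, 28), so p = 5/32 = 0.15625.
d = −(3/4) ln(1 − 4p/3) = −0.75 ln(1 − 0.208333) = −0.75 ln(0.791667)
  = −0.75 × (-0.233614) = 0.175211 substitutions/site.
Under a molecular clock d = 2μt, so t = d/(2μ) = 0.175211 / (2 × 0.0079) = 11.09 Myr.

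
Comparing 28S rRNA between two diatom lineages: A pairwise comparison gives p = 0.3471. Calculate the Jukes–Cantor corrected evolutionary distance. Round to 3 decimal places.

0.466

d = −(3/4) ln(1 − 4p/3) = −0.75 ln(1 − 0.4628) = −0.75 ln(0.5372)
  = −0.75 × (-0.621385) = 0.466039 substitutions/site.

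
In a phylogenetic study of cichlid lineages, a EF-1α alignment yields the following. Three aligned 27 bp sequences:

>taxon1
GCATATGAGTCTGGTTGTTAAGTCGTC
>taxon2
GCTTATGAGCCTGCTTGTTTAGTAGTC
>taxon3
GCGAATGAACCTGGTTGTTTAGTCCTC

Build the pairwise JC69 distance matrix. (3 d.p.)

taxon1–taxon2: 5/27 sites differ → p ≈ 0.185185, d = −0.75 ln(1 − 0.246913) = 0.212681 ≈ 0.213.
taxon1–taxon3: 6/27 sites differ → p ≈ 0.222222, d = −0.75 ln(1 − 0.296296) = 0.263548 ≈ 0.264.
taxon2–taxon3: 6/27 sites differ → p ≈ 0.222222, d = −0.75 ln(1 − 0.296296) = 0.263548 ≈ 0.264.

d(taxon1,taxon2) = 0.213, d(taxon1,taxon3) = 0.264, d(taxon2,taxon3) = 0.264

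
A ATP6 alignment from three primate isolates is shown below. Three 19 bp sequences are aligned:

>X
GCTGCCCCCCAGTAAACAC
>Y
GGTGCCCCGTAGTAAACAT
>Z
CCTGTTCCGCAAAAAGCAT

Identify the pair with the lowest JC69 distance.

X and Y

X–Y: 4/19 differ, p = 0.211, d = 0.247.
X–Z: 8/19 differ, p = 0.421, d = 0.618.
Y–Z: 8/19 differ, p = 0.421, d = 0.618.
The smallest distance is between X and Y.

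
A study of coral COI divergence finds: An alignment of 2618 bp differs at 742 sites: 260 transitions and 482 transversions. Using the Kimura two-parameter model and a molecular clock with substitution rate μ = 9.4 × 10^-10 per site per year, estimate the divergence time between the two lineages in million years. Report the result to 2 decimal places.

P = 260/2618 ≈ 0.099312 and Q = 482/2618 ≈ 0.18411.
Under the Kimura two-parameter model, d = −½ ln(1 − 2P − Q) − ¼ ln(1 − 2Q).
1 − 2P − Q = 0.617266, giving −½ ln(0.617266) = 0.241228.
1 − 2Q = 0.63178, giving −¼ ln(0.63178) = 0.114804.
d = 0.241228 + 0.114804 = 0.356032.
Under a molecular clock d = 2μt, so t = d/(2μ) = 0.356032 / (2 × 9.4 × 10^-10) = 189.38 million years.

189.38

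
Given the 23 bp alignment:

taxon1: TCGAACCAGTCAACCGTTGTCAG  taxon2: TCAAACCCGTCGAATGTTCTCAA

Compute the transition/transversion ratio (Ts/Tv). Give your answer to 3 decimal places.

1.333

Transitions are A↔G and C↔T; transversions are all other mismatches.
Transitions: 4. Transversions: 3.
R = 4/3 = 1.333333… ≈ 1.333 (to 3 d.p.).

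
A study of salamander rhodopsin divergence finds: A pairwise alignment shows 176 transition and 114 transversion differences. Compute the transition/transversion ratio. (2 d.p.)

R = 176/114 = 1.543859… ≈ 1.54 (to 2 d.p.).

1.54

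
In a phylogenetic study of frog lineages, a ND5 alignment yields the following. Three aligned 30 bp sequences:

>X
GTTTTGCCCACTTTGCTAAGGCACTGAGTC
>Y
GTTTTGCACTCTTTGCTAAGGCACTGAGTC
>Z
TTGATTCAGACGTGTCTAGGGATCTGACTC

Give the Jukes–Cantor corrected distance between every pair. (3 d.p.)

X–Y: 2/30 sites differ → p ≈ 0.066667, d = −0.75 ln(1 − 0.088889) = 0.069818 ≈ 0.070.
X–Z: 13/30 sites differ → p ≈ 0.433333, d = −0.75 ln(1 − 0.577777) = 0.646666 ≈ 0.647.
Y–Z: 13/30 sites differ → p ≈ 0.433333, d = −0.75 ln(1 − 0.577777) = 0.646666 ≈ 0.647.

d(X,Y) = 0.070, d(X,Z) = 0.647, d(Y,Z) = 0.647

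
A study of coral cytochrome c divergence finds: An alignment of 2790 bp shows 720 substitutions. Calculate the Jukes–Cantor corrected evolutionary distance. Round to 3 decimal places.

p = 720/2790 ≈ 0.258065.
d = −(3/4) ln(1 − 4p/3) = −0.75 ln(1 − 0.344087) = −0.75 ln(0.655913)
  = −0.75 × (-0.421727) = 0.316295 substitutions/site.

0.316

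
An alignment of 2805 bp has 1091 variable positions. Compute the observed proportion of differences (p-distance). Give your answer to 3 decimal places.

0.389

p = 1091/2805 = 0.388948… ≈ 0.389 (to 3 d.p.).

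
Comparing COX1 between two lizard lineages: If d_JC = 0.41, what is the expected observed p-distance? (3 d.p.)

0.316

p = (3/4)(1 − e^(−4d/3)) = 0.75 × (1 − e^(-0.546667)) = 0.75 × (1 − 0.578876) = 0.315843.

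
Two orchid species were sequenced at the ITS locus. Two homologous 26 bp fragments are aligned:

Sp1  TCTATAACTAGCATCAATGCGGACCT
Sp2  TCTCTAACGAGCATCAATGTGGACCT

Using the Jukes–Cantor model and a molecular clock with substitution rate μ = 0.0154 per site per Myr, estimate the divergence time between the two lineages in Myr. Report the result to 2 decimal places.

The sequences differ at 3 of 26 sites (4, 9, 20), so p = 3/26 ≈ 0.115385.
d = −(3/4) ln(1 − 4p/3) = −0.75 ln(1 − 0.153847) = −0.75 ln(0.846153)
  = −0.75 × (-0.167055) = 0.125291 substitutions/site.
Under a molecular clock d = 2μt, so t = d/(2μ) = 0.125291 / (2 × 0.0154) = 4.07 Myr.

4.07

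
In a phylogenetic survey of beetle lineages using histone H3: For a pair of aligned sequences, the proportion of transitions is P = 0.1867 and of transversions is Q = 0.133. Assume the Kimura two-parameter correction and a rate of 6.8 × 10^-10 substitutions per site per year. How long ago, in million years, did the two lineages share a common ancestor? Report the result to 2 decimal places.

Under the Kimura two-parameter model, d = −½ ln(1 − 2P − Q) − ¼ ln(1 − 2Q).
1 − 2P − Q = 0.4936, giving −½ ln(0.4936) = 0.353015.
1 − 2Q = 0.734, giving −¼ ln(0.734) = 0.077312.
d = 0.353015 + 0.077312 = 0.430327.
Under a molecular clock d = 2μt, so t = d/(2μ) = 0.430327 / (2 × 6.8 × 10^-10) = 316.42 million years.

316.42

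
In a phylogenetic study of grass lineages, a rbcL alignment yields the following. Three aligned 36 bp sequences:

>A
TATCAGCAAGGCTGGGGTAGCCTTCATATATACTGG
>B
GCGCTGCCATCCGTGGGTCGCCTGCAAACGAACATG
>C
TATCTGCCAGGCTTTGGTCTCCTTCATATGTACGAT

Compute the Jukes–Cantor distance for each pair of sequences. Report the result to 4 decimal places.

d(A,B) = 0.7449, d(A,C) = 0.3470, d(B,C) = 0.6082

A–B: 17/36 sites differ → p ≈ 0.472222, d = −0.75 ln(1 − 0.629629) = 0.744938 ≈ 0.7449.
A–C: 10/36 sites differ → p ≈ 0.277778, d = −0.75 ln(1 − 0.370371) = 0.346968 ≈ 0.3470.
B–C: 15/36 sites differ → p ≈ 0.416667, d = −0.75 ln(1 − 0.555556) = 0.608198 ≈ 0.6082.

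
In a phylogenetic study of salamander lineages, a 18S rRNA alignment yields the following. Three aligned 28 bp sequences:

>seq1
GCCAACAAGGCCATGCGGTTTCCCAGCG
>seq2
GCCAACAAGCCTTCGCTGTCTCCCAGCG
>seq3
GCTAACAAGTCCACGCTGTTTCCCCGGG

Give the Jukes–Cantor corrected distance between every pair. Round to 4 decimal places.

seq1–seq2: 6/28 sites differ → p ≈ 0.214286, d = −0.75 ln(1 − 0.285715) = 0.252355 ≈ 0.2524.
seq1–seq3: 6/28 sites differ → p ≈ 0.214286, d = −0.75 ln(1 − 0.285715) = 0.252355 ≈ 0.2524.
seq2–seq3: 7/28 sites differ → p = 0.25, d = −0.75 ln(1 − 0.333333) = 0.304098 ≈ 0.3041.

d(seq1,seq2) = 0.2524, d(seq1,seq3) = 0.2524, d(seq2,seq3) = 0.3041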